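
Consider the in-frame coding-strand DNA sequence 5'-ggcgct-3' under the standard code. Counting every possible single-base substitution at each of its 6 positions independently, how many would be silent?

Codon 1 (GGC, Gly): 3 synonymous substitutions.
Codon 2 (GCT, Ala): 3 synonymous substitutions.
Total: 3 + 3 = 6.

6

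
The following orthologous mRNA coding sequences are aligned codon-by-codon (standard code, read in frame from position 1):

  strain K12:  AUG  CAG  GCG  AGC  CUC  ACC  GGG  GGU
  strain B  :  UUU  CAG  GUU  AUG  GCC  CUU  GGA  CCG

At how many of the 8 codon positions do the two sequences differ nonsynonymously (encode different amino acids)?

Codon 1: AUG Met / UUU Phe — nonsynonymous.
Codon 2: CAG Gln / CAG Gln — identical.
Codon 3: GCG Ala / GUU Val — nonsynonymous.
Codon 4: AGC Ser / AUG Met — nonsynonymous.
Codon 5: CUC Leu / GCC Ala — nonsynonymous.
Codon 6: ACC Thr / CUU Leu — nonsynonymous.
Codon 7: GGG Gly / GGA Gly — synonymous.
Codon 8: GGU Gly / CCG Pro — nonsynonymous.
Nonsynonymous differences: 6.

6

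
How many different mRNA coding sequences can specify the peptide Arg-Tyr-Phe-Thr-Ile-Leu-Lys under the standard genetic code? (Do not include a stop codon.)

3456

Arg: 6 codons.
Tyr: 2 codons.
Phe: 2 codons.
Thr: 4 codons.
Ile: 3 codons.
Leu: 6 codons.
Lys: 2 codons.
6 × 2 × 2 × 4 × 3 × 6 × 2 = 3456.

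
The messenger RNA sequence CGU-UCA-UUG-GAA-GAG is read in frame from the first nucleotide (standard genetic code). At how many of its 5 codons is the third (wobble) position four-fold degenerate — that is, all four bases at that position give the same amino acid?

Codon 1 CGU (Arg): third position 4-fold.
Codon 2 UCA (Ser): third position 4-fold.
Codon 3 UUG (Leu): third position 2-fold.
Codon 4 GAA (Glu): third position 2-fold.
Codon 5 GAG (Glu): third position 2-fold.
Four-fold degenerate third positions: 2.

2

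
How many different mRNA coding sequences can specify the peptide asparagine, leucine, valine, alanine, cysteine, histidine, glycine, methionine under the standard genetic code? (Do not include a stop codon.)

3072

Asn: 2 codons.
Leu: 6 codons.
Val: 4 codons.
Ala: 4 codons.
Cys: 2 codons.
His: 2 codons.
Gly: 4 codons.
Met: 1 codon.
2 × 6 × 4 × 4 × 2 × 2 × 4 × 1 = 3072.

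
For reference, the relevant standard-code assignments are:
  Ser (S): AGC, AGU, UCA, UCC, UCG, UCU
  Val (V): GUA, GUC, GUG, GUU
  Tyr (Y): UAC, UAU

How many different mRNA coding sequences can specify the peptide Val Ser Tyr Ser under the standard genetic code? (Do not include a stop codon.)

Val: 4 codons.
Ser: 6 codons.
Tyr: 2 codons.
Ser: 6 codons.
4 × 6 × 2 × 6 = 288.

288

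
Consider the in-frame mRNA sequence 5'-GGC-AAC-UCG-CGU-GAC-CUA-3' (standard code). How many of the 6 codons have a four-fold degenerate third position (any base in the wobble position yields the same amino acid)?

4

Codon 1 GGC (Gly): third position 4-fold.
Codon 2 AAC (Asn): third position 2-fold.
Codon 3 UCG (Ser): third position 4-fold.
Codon 4 CGU (Arg): third position 4-fold.
Codon 5 GAC (Asp): third position 2-fold.
Codon 6 CUA (Leu): third position 4-fold.
Four-fold degenerate third positions: 4.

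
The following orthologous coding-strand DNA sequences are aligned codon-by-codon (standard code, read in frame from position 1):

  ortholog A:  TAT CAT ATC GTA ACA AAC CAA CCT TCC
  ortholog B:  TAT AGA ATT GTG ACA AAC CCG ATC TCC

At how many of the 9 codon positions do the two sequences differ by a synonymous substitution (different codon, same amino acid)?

Codon 1: TAT Tyr / TAT Tyr — identical.
Codon 2: CAT His / AGA Arg — nonsynonymous.
Codon 3: ATC Ile / ATT Ile — synonymous.
Codon 4: GTA Val / GTG Val — synonymous.
Codon 5: ACA Thr / ACA Thr — identical.
Codon 6: AAC Asn / AAC Asn — identical.
Codon 7: CAA Gln / CCG Pro — nonsynonymous.
Codon 8: CCT Pro / ATC Ile — nonsynonymous.
Codon 9: TCC Ser / TCC Ser — identical.
Synonymous differences: 2.

2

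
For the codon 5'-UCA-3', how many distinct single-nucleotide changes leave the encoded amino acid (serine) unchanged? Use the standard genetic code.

3

Position 1: none → 0 synonymous.
Position 2: none → 0 synonymous.
Position 3: UCU, UCC, UCG → 3 synonymous.
Total: 0 + 0 + 3 = 3.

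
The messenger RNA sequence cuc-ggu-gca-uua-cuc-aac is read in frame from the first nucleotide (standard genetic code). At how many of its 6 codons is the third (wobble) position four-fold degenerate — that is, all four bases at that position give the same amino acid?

Codon 1 CUC (Leu): third position 4-fold.
Codon 2 GGU (Gly): third position 4-fold.
Codon 3 GCA (Ala): third position 4-fold.
Codon 4 UUA (Leu): third position 2-fold.
Codon 5 CUC (Leu): third position 4-fold.
Codon 6 AAC (Asn): third position 2-fold.
Four-fold degenerate third positions: 4.

4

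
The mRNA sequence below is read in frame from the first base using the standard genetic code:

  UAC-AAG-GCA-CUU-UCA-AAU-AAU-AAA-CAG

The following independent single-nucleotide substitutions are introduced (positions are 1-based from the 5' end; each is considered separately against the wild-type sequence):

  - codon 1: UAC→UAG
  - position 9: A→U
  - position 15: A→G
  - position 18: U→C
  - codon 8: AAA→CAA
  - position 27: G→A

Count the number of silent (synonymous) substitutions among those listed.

Codon 1: UAC (Tyr) → UAG (Stop) — nonsense.
Codon 3: GCA (Ala) → GCU (Ala) — synonymous.
Codon 5: UCA (Ser) → UCG (Ser) — synonymous.
Codon 6: AAU (Asn) → AAC (Asn) — synonymous.
Codon 8: AAA (Lys) → CAA (Gln) — missense.
Codon 9: CAG (Gln) → CAA (Gln) — synonymous.
Synonymous: 4 of 6.

4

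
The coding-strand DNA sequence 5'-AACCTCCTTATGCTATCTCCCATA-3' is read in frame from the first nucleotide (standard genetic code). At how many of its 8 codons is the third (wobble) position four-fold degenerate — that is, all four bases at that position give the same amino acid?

Codon 1 AAC (Asn): third position 2-fold.
Codon 2 CTC (Leu): third position 4-fold.
Codon 3 CTT (Leu): third position 4-fold.
Codon 4 ATG (Met): third position 1-fold.
Codon 5 CTA (Leu): third position 4-fold.
Codon 6 TCT (Ser): third position 4-fold.
Codon 7 CCC (Pro): third position 4-fold.
Codon 8 ATA (Ile): third position 3-fold.
Four-fold degenerate third positions: 5.

5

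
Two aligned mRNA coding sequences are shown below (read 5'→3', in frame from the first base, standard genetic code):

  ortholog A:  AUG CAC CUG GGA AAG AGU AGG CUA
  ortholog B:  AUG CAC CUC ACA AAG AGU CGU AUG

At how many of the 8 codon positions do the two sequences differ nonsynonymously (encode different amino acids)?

2

Codon 1: AUG Met / AUG Met — identical.
Codon 2: CAC His / CAC His — identical.
Codon 3: CUG Leu / CUC Leu — synonymous.
Codon 4: GGA Gly / ACA Thr — nonsynonymous.
Codon 5: AAG Lys / AAG Lys — identical.
Codon 6: AGU Ser / AGU Ser — identical.
Codon 7: AGG Arg / CGU Arg — synonymous.
Codon 8: CUA Leu / AUG Met — nonsynonymous.
Nonsynonymous differences: 2.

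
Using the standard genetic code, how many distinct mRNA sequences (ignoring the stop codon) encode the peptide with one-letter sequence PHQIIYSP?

Pro: 4 codons.
His: 2 codons.
Gln: 2 codons.
Ile: 3 codons.
Ile: 3 codons.
Tyr: 2 codons.
Ser: 6 codons.
Pro: 4 codons.
4 × 2 × 2 × 3 × 3 × 2 × 6 × 4 = 6912.

6912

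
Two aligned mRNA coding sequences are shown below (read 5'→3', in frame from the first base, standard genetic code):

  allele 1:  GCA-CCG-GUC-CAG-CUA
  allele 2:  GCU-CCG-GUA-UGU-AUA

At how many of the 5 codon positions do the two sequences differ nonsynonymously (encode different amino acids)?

Codon 1: GCA Ala / GCU Ala — synonymous.
Codon 2: CCG Pro / CCG Pro — identical.
Codon 3: GUC Val / GUA Val — synonymous.
Codon 4: CAG Gln / UGU Cys — nonsynonymous.
Codon 5: CUA Leu / AUA Ile — nonsynonymous.
Nonsynonymous differences: 2.

2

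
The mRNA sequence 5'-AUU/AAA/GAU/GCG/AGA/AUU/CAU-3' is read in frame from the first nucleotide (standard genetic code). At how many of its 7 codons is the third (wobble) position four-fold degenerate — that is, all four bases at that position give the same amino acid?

1

Codon 1 AUU (Ile): third position 3-fold.
Codon 2 AAA (Lys): third position 2-fold.
Codon 3 GAU (Asp): third position 2-fold.
Codon 4 GCG (Ala): third position 4-fold.
Codon 5 AGA (Arg): third position 2-fold.
Codon 6 AUU (Ile): third position 3-fold.
Codon 7 CAU (His): third position 2-fold.
Four-fold degenerate third positions: 1.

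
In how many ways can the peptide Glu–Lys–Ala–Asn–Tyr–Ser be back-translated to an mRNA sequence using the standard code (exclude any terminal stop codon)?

Glu: 2 codons.
Lys: 2 codons.
Ala: 4 codons.
Asn: 2 codons.
Tyr: 2 codons.
Ser: 6 codons.
2 × 2 × 4 × 2 × 2 × 6 = 384.

384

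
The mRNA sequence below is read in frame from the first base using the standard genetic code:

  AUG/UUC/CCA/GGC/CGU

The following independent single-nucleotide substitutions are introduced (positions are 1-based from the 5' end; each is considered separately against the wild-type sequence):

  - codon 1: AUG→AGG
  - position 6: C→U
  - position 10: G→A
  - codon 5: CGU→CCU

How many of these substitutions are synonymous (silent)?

1

Codon 1: AUG (Met) → AGG (Arg) — missense.
Codon 2: UUC (Phe) → UUU (Phe) — synonymous.
Codon 4: GGC (Gly) → AGC (Ser) — missense.
Codon 5: CGU (Arg) → CCU (Pro) — missense.
Synonymous: 1 of 4.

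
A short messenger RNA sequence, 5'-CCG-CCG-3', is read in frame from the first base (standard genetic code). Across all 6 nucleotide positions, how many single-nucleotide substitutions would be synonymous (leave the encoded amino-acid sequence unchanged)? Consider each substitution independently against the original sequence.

6

Codon 1 (CCG, Pro): 3 synonymous substitutions.
Codon 2 (CCG, Pro): 3 synonymous substitutions.
Total: 3 + 3 = 6.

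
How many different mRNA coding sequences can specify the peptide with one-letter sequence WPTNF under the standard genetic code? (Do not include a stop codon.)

64

Trp: 1 codon.
Pro: 4 codons.
Thr: 4 codons.
Asn: 2 codons.
Phe: 2 codons.
1 × 4 × 4 × 2 × 2 = 64.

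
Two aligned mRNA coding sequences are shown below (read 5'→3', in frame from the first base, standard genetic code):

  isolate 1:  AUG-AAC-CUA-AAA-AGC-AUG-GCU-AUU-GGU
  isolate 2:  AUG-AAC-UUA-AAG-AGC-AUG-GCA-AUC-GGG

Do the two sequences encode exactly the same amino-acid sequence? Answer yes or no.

Codon 1: AUG Met / AUG Met — identical.
Codon 2: AAC Asn / AAC Asn — identical.
Codon 3: CUA Leu / UUA Leu — synonymous.
Codon 4: AAA Lys / AAG Lys — synonymous.
Codon 5: AGC Ser / AGC Ser — identical.
Codon 6: AUG Met / AUG Met — identical.
Codon 7: GCU Ala / GCA Ala — synonymous.
Codon 8: AUU Ile / AUC Ile — synonymous.
Codon 9: GGU Gly / GGG Gly — synonymous.
Nonsynonymous differences: 0 → same protein.

yes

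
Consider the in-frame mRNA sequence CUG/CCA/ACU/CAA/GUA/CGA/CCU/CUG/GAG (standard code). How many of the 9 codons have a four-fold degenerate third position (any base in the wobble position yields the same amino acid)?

Codon 1 CUG (Leu): third position 4-fold.
Codon 2 CCA (Pro): third position 4-fold.
Codon 3 ACU (Thr): third position 4-fold.
Codon 4 CAA (Gln): third position 2-fold.
Codon 5 GUA (Val): third position 4-fold.
Codon 6 CGA (Arg): third position 4-fold.
Codon 7 CCU (Pro): third position 4-fold.
Codon 8 CUG (Leu): third position 4-fold.
Codon 9 GAG (Glu): third position 2-fold.
Four-fold degenerate third positions: 7.

7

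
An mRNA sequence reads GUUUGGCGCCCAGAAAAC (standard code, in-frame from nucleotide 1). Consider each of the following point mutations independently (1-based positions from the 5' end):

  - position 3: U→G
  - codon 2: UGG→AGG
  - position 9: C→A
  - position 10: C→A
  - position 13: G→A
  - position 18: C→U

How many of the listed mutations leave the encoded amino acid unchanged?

3

Codon 1: GUU (Val) → GUG (Val) — synonymous.
Codon 2: UGG (Trp) → AGG (Arg) — missense.
Codon 3: CGC (Arg) → CGA (Arg) — synonymous.
Codon 4: CCA (Pro) → ACA (Thr) — missense.
Codon 5: GAA (Glu) → AAA (Lys) — missense.
Codon 6: AAC (Asn) → AAU (Asn) — synonymous.
Synonymous: 3 of 6.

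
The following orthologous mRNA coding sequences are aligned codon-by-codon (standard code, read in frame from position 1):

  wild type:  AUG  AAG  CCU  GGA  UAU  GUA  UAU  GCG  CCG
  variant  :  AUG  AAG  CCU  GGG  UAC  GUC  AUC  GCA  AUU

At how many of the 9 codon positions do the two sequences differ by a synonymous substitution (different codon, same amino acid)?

4

Codon 1: AUG Met / AUG Met — identical.
Codon 2: AAG Lys / AAG Lys — identical.
Codon 3: CCU Pro / CCU Pro — identical.
Codon 4: GGA Gly / GGG Gly — synonymous.
Codon 5: UAU Tyr / UAC Tyr — synonymous.
Codon 6: GUA Val / GUC Val — synonymous.
Codon 7: UAU Tyr / AUC Ile — nonsynonymous.
Codon 8: GCG Ala / GCA Ala — synonymous.
Codon 9: CCG Pro / AUU Ile — nonsynonymous.
Synonymous differences: 4.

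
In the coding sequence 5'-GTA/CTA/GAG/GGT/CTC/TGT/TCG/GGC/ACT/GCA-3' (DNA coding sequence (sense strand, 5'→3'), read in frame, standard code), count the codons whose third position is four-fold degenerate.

8

Codon 1 GTA (Val): third position 4-fold.
Codon 2 CTA (Leu): third position 4-fold.
Codon 3 GAG (Glu): third position 2-fold.
Codon 4 GGT (Gly): third position 4-fold.
Codon 5 CTC (Leu): third position 4-fold.
Codon 6 TGT (Cys): third position 2-fold.
Codon 7 TCG (Ser): third position 4-fold.
Codon 8 GGC (Gly): third position 4-fold.
Codon 9 ACT (Thr): third position 4-fold.
Codon 10 GCA (Ala): third position 4-fold.
Four-fold degenerate third positions: 8.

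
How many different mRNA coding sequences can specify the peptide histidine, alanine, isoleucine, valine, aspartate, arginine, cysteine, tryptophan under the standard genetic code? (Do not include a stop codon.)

2304

His: 2 codons.
Ala: 4 codons.
Ile: 3 codons.
Val: 4 codons.
Asp: 2 codons.
Arg: 6 codons.
Cys: 2 codons.
Trp: 1 codon.
2 × 4 × 3 × 4 × 2 × 6 × 2 × 1 = 2304.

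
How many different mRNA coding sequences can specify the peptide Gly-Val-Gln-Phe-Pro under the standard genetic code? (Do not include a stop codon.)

Gly: 4 codons.
Val: 4 codons.
Gln: 2 codons.
Phe: 2 codons.
Pro: 4 codons.
4 × 4 × 2 × 2 × 4 = 256.

256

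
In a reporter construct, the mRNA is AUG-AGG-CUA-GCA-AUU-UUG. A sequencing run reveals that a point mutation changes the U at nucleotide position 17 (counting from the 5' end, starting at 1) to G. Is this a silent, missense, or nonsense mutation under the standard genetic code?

Position 17 falls in codon 6: UUG → Leu.
After the substitution the codon is UGG → Trp.
Leu ≠ Trp, so this is a missense mutation.

missense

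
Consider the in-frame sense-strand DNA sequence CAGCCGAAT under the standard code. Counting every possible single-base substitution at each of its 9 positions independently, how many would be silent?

5

Codon 1 (CAG, Gln): 1 synonymous substitution.
Codon 2 (CCG, Pro): 3 synonymous substitutions.
Codon 3 (AAT, Asn): 1 synonymous substitution.
Total: 1 + 3 + 1 = 5.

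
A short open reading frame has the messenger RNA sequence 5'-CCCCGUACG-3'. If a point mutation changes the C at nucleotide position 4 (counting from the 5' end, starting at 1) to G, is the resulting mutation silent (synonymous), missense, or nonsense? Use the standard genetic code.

Position 4 falls in codon 2: CGU → Arg.
After the substitution the codon is GGU → Gly.
Arg ≠ Gly, so this is a missense mutation.

missense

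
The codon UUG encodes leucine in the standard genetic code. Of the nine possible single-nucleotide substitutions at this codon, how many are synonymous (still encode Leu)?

Position 1: CUG → 1 synonymous.
Position 2: none → 0 synonymous.
Position 3: UUA → 1 synonymous.
Total: 1 + 0 + 1 = 2.

2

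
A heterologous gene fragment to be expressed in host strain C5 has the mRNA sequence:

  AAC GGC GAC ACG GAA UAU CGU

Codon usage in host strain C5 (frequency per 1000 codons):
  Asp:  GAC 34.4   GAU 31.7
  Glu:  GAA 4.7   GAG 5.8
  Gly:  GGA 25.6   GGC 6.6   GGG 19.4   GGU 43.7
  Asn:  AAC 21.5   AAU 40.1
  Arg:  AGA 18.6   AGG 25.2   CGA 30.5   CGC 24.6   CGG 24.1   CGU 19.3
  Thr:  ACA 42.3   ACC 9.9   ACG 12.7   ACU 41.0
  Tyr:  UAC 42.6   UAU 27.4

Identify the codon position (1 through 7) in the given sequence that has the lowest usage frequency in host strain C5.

5

Codon 1 AAC (Asn): 21.5 per 1000.
Codon 2 GGC (Gly): 6.6 per 1000.
Codon 3 GAC (Asp): 34.4 per 1000.
Codon 4 ACG (Thr): 12.7 per 1000.
Codon 5 GAA (Glu): 4.7 per 1000.
Codon 6 UAU (Tyr): 27.4 per 1000.
Codon 7 CGU (Arg): 19.3 per 1000.
Lowest frequency is 4.7 at codon 5.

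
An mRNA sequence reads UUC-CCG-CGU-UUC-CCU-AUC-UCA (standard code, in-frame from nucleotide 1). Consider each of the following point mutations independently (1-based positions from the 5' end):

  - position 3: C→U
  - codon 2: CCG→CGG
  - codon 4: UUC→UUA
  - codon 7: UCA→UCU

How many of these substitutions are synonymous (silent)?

Codon 1: UUC (Phe) → UUU (Phe) — synonymous.
Codon 2: CCG (Pro) → CGG (Arg) — missense.
Codon 4: UUC (Phe) → UUA (Leu) — missense.
Codon 7: UCA (Ser) → UCU (Ser) — synonymous.
Synonymous: 2 of 4.

2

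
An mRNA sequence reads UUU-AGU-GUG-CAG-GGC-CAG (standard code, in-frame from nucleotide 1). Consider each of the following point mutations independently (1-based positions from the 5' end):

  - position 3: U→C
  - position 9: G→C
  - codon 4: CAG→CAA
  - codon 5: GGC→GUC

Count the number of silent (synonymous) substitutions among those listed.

Codon 1: UUU (Phe) → UUC (Phe) — synonymous.
Codon 3: GUG (Val) → GUC (Val) — synonymous.
Codon 4: CAG (Gln) → CAA (Gln) — synonymous.
Codon 5: GGC (Gly) → GUC (Val) — missense.
Synonymous: 3 of 4.

3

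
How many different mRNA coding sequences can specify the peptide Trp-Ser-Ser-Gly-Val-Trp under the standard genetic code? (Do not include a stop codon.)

Trp: 1 codon.
Ser: 6 codons.
Ser: 6 codons.
Gly: 4 codons.
Val: 4 codons.
Trp: 1 codon.
1 × 6 × 6 × 4 × 4 × 1 = 576.

576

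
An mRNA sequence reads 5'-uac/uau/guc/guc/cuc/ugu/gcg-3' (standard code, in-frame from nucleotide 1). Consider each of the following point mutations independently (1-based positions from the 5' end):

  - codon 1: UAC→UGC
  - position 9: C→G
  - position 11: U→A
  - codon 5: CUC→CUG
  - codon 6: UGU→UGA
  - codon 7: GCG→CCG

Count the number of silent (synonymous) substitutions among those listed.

2

Codon 1: UAC (Tyr) → UGC (Cys) — missense.
Codon 3: GUC (Val) → GUG (Val) — synonymous.
Codon 4: GUC (Val) → GAC (Asp) — missense.
Codon 5: CUC (Leu) → CUG (Leu) — synonymous.
Codon 6: UGU (Cys) → UGA (Stop) — nonsense.
Codon 7: GCG (Ala) → CCG (Pro) — missense.
Synonymous: 2 of 6.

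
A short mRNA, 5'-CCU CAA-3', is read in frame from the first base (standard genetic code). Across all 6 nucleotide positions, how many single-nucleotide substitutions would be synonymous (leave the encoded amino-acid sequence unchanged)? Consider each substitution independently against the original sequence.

4

Codon 1 (CCU, Pro): 3 synonymous substitutions.
Codon 2 (CAA, Gln): 1 synonymous substitution.
Total: 3 + 1 = 4.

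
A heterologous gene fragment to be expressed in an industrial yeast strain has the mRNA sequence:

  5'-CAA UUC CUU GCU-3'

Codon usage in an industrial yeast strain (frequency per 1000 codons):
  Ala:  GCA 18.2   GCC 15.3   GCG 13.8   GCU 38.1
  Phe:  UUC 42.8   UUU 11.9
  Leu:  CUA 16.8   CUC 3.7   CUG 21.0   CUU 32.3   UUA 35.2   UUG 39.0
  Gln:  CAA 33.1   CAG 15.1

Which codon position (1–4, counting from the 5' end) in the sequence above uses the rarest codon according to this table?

3

Codon 1 CAA (Gln): 33.1 per 1000.
Codon 2 UUC (Phe): 42.8 per 1000.
Codon 3 CUU (Leu): 32.3 per 1000.
Codon 4 GCU (Ala): 38.1 per 1000.
Lowest frequency is 32.3 at codon 3.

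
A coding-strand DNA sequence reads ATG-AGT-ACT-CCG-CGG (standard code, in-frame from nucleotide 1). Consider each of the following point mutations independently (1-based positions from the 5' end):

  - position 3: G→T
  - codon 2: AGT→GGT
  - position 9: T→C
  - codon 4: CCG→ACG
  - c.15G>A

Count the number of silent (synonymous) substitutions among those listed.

Codon 1: ATG (Met) → ATT (Ile) — missense.
Codon 2: AGT (Ser) → GGT (Gly) — missense.
Codon 3: ACT (Thr) → ACC (Thr) — synonymous.
Codon 4: CCG (Pro) → ACG (Thr) — missense.
Codon 5: CGG (Arg) → CGA (Arg) — synonymous.
Synonymous: 2 of 5.

2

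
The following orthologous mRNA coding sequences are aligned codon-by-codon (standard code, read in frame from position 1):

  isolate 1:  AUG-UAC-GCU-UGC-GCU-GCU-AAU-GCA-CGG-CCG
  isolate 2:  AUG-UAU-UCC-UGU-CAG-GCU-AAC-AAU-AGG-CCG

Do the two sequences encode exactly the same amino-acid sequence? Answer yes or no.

no

Codon 1: AUG Met / AUG Met — identical.
Codon 2: UAC Tyr / UAU Tyr — synonymous.
Codon 3: GCU Ala / UCC Ser — nonsynonymous.
Codon 4: UGC Cys / UGU Cys — synonymous.
Codon 5: GCU Ala / CAG Gln — nonsynonymous.
Codon 6: GCU Ala / GCU Ala — identical.
Codon 7: AAU Asn / AAC Asn — synonymous.
Codon 8: GCA Ala / AAU Asn — nonsynonymous.
Codon 9: CGG Arg / AGG Arg — synonymous.
Codon 10: CCG Pro / CCG Pro — identical.
Nonsynonymous differences: 3 → different protein.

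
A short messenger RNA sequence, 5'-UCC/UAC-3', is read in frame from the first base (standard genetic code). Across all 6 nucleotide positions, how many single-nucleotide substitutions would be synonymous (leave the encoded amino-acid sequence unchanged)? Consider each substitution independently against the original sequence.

Codon 1 (UCC, Ser): 3 synonymous substitutions.
Codon 2 (UAC, Tyr): 1 synonymous substitution.
Total: 3 + 1 = 4.

4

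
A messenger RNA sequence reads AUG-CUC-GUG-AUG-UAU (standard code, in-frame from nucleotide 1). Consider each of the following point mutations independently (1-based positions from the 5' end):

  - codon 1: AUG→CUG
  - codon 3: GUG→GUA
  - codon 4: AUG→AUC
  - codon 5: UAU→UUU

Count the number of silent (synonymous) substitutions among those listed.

Codon 1: AUG (Met) → CUG (Leu) — missense.
Codon 3: GUG (Val) → GUA (Val) — synonymous.
Codon 4: AUG (Met) → AUC (Ile) — missense.
Codon 5: UAU (Tyr) → UUU (Phe) — missense.
Synonymous: 1 of 4.

1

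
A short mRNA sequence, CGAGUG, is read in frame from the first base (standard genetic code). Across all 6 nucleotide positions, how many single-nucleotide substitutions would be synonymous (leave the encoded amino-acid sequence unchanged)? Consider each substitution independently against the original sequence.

Codon 1 (CGA, Arg): 4 synonymous substitutions.
Codon 2 (GUG, Val): 3 synonymous substitutions.
Total: 4 + 3 = 7.

7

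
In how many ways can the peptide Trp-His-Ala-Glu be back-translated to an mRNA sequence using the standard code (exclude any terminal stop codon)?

16

Trp: 1 codon.
His: 2 codons.
Ala: 4 codons.
Glu: 2 codons.
1 × 2 × 4 × 2 = 16.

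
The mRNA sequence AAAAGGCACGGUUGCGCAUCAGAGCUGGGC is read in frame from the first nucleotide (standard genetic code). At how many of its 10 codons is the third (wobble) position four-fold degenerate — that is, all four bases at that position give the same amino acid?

Codon 1 AAA (Lys): third position 2-fold.
Codon 2 AGG (Arg): third position 2-fold.
Codon 3 CAC (His): third position 2-fold.
Codon 4 GGU (Gly): third position 4-fold.
Codon 5 UGC (Cys): third position 2-fold.
Codon 6 GCA (Ala): third position 4-fold.
Codon 7 UCA (Ser): third position 4-fold.
Codon 8 GAG (Glu): third position 2-fold.
Codon 9 CUG (Leu): third position 4-fold.
Codon 10 GGC (Gly): third position 4-fold.
Four-fold degenerate third positions: 5.

5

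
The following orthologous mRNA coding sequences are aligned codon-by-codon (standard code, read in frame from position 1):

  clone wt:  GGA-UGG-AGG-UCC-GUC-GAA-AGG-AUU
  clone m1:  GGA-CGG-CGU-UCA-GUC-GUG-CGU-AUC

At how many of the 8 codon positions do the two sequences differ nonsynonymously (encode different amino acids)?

Codon 1: GGA Gly / GGA Gly — identical.
Codon 2: UGG Trp / CGG Arg — nonsynonymous.
Codon 3: AGG Arg / CGU Arg — synonymous.
Codon 4: UCC Ser / UCA Ser — synonymous.
Codon 5: GUC Val / GUC Val — identical.
Codon 6: GAA Glu / GUG Val — nonsynonymous.
Codon 7: AGG Arg / CGU Arg — synonymous.
Codon 8: AUU Ile / AUC Ile — synonymous.
Nonsynonymous differences: 2.

2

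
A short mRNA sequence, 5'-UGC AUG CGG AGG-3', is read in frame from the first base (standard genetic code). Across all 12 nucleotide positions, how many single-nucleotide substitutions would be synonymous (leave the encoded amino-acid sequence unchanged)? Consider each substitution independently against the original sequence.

Codon 1 (UGC, Cys): 1 synonymous substitution.
Codon 2 (AUG, Met): 0 synonymous substitutions.
Codon 3 (CGG, Arg): 4 synonymous substitutions.
Codon 4 (AGG, Arg): 2 synonymous substitutions.
Total: 1 + 0 + 4 + 2 = 7.

7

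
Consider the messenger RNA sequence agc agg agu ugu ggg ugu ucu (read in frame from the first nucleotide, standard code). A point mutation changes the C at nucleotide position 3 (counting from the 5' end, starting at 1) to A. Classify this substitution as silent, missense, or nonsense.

missense

Position 3 falls in codon 1: AGC → Ser.
After the substitution the codon is AGA → Arg.
Ser ≠ Arg, so this is a missense mutation.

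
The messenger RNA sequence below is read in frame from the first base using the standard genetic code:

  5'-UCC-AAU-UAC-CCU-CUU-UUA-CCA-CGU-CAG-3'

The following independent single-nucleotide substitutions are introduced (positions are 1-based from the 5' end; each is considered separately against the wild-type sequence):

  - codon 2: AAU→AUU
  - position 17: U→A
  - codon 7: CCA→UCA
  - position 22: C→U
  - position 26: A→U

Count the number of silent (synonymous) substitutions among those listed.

Codon 2: AAU (Asn) → AUU (Ile) — missense.
Codon 6: UUA (Leu) → UAA (Stop) — nonsense.
Codon 7: CCA (Pro) → UCA (Ser) — missense.
Codon 8: CGU (Arg) → UGU (Cys) — missense.
Codon 9: CAG (Gln) → CUG (Leu) — missense.
Synonymous: 0 of 5.

0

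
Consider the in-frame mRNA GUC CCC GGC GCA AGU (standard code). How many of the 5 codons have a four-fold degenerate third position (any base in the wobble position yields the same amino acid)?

4

Codon 1 GUC (Val): third position 4-fold.
Codon 2 CCC (Pro): third position 4-fold.
Codon 3 GGC (Gly): third position 4-fold.
Codon 4 GCA (Ala): third position 4-fold.
Codon 5 AGU (Ser): third position 2-fold.
Four-fold degenerate third positions: 4.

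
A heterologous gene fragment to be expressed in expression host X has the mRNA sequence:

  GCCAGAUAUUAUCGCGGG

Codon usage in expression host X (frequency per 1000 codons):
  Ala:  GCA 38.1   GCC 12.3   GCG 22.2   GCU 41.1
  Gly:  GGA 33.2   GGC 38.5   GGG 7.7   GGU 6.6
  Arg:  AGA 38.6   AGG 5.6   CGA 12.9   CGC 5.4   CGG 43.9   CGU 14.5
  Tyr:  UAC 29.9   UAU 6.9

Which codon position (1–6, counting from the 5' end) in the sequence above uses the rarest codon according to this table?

Codon 1 GCC (Ala): 12.3 per 1000.
Codon 2 AGA (Arg): 38.6 per 1000.
Codon 3 UAU (Tyr): 6.9 per 1000.
Codon 4 UAU (Tyr): 6.9 per 1000.
Codon 5 CGC (Arg): 5.4 per 1000.
Codon 6 GGG (Gly): 7.7 per 1000.
Lowest frequency is 5.4 at codon 5.

5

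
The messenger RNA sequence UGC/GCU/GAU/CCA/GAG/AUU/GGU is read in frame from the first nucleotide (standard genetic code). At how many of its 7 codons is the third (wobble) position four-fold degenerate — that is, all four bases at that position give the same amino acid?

Codon 1 UGC (Cys): third position 2-fold.
Codon 2 GCU (Ala): third position 4-fold.
Codon 3 GAU (Asp): third position 2-fold.
Codon 4 CCA (Pro): third position 4-fold.
Codon 5 GAG (Glu): third position 2-fold.
Codon 6 AUU (Ile): third position 3-fold.
Codon 7 GGU (Gly): third position 4-fold.
Four-fold degenerate third positions: 3.

3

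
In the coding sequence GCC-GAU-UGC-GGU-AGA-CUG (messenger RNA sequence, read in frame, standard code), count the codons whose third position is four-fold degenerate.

Codon 1 GCC (Ala): third position 4-fold.
Codon 2 GAU (Asp): third position 2-fold.
Codon 3 UGC (Cys): third position 2-fold.
Codon 4 GGU (Gly): third position 4-fold.
Codon 5 AGA (Arg): third position 2-fold.
Codon 6 CUG (Leu): third position 4-fold.
Four-fold degenerate third positions: 3.

3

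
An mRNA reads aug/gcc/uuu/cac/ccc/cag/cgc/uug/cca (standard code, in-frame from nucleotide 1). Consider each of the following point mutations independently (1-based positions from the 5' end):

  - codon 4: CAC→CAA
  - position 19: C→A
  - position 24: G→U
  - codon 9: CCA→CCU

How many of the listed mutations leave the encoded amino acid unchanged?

Codon 4: CAC (His) → CAA (Gln) — missense.
Codon 7: CGC (Arg) → AGC (Ser) — missense.
Codon 8: UUG (Leu) → UUU (Phe) — missense.
Codon 9: CCA (Pro) → CCU (Pro) — synonymous.
Synonymous: 1 of 4.

1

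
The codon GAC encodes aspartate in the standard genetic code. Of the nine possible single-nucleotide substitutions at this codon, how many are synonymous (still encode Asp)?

1

Position 1: none → 0 synonymous.
Position 2: none → 0 synonymous.
Position 3: GAT → 1 synonymous.
Total: 0 + 0 + 1 = 1.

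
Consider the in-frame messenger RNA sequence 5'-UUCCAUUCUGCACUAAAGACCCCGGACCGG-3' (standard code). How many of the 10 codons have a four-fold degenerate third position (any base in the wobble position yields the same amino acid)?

6

Codon 1 UUC (Phe): third position 2-fold.
Codon 2 CAU (His): third position 2-fold.
Codon 3 UCU (Ser): third position 4-fold.
Codon 4 GCA (Ala): third position 4-fold.
Codon 5 CUA (Leu): third position 4-fold.
Codon 6 AAG (Lys): third position 2-fold.
Codon 7 ACC (Thr): third position 4-fold.
Codon 8 CCG (Pro): third position 4-fold.
Codon 9 GAC (Asp): third position 2-fold.
Codon 10 CGG (Arg): third position 4-fold.
Four-fold degenerate third positions: 6.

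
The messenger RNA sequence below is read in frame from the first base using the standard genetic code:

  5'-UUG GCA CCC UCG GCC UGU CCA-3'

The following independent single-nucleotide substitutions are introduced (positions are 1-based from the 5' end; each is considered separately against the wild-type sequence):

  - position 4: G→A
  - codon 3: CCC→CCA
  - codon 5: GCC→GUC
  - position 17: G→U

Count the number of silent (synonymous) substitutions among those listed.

1

Codon 2: GCA (Ala) → ACA (Thr) — missense.
Codon 3: CCC (Pro) → CCA (Pro) — synonymous.
Codon 5: GCC (Ala) → GUC (Val) — missense.
Codon 6: UGU (Cys) → UUU (Phe) — missense.
Synonymous: 1 of 4.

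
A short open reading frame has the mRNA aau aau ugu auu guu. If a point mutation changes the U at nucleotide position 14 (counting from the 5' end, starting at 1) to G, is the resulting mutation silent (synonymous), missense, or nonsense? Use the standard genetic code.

missense

Position 14 falls in codon 5: GUU → Val.
After the substitution the codon is GGU → Gly.
Val ≠ Gly, so this is a missense mutation.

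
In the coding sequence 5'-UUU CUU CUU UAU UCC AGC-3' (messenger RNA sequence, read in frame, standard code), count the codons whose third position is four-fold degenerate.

3

Codon 1 UUU (Phe): third position 2-fold.
Codon 2 CUU (Leu): third position 4-fold.
Codon 3 CUU (Leu): third position 4-fold.
Codon 4 UAU (Tyr): third position 2-fold.
Codon 5 UCC (Ser): third position 4-fold.
Codon 6 AGC (Ser): third position 2-fold.
Four-fold degenerate third positions: 3.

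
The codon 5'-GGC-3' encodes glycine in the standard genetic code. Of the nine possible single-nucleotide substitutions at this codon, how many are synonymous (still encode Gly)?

Position 1: none → 0 synonymous.
Position 2: none → 0 synonymous.
Position 3: GGU, GGA, GGG → 3 synonymous.
Total: 0 + 0 + 3 = 3.

3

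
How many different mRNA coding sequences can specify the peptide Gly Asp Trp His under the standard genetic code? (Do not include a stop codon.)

16

Gly: 4 codons.
Asp: 2 codons.
Trp: 1 codon.
His: 2 codons.
4 × 2 × 1 × 2 = 16.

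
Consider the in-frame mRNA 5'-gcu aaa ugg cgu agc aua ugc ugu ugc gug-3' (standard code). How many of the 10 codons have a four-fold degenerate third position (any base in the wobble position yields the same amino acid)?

Codon 1 GCU (Ala): third position 4-fold.
Codon 2 AAA (Lys): third position 2-fold.
Codon 3 UGG (Trp): third position 1-fold.
Codon 4 CGU (Arg): third position 4-fold.
Codon 5 AGC (Ser): third position 2-fold.
Codon 6 AUA (Ile): third position 3-fold.
Codon 7 UGC (Cys): third position 2-fold.
Codon 8 UGU (Cys): third position 2-fold.
Codon 9 UGC (Cys): third position 2-fold.
Codon 10 GUG (Val): third position 4-fold.
Four-fold degenerate third positions: 3.

3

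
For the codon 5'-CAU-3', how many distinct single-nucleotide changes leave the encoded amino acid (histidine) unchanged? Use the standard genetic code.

1

Position 1: none → 0 synonymous.
Position 2: none → 0 synonymous.
Position 3: CAC → 1 synonymous.
Total: 0 + 0 + 1 = 1.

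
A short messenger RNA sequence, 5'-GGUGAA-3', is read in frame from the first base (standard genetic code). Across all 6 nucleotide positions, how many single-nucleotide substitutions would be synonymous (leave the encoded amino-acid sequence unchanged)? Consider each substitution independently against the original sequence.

Codon 1 (GGU, Gly): 3 synonymous substitutions.
Codon 2 (GAA, Glu): 1 synonymous substitution.
Total: 3 + 1 = 4.

4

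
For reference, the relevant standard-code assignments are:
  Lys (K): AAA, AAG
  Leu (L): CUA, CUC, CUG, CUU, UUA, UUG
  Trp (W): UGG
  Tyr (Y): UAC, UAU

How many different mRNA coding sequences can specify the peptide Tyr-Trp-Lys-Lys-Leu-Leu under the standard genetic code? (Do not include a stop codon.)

Tyr: 2 codons.
Trp: 1 codon.
Lys: 2 codons.
Lys: 2 codons.
Leu: 6 codons.
Leu: 6 codons.
2 × 1 × 2 × 2 × 6 × 6 = 288.

288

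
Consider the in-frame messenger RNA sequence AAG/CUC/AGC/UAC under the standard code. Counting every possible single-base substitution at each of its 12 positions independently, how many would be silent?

6

Codon 1 (AAG, Lys): 1 synonymous substitution.
Codon 2 (CUC, Leu): 3 synonymous substitutions.
Codon 3 (AGC, Ser): 1 synonymous substitution.
Codon 4 (UAC, Tyr): 1 synonymous substitution.
Total: 1 + 3 + 1 + 1 = 6.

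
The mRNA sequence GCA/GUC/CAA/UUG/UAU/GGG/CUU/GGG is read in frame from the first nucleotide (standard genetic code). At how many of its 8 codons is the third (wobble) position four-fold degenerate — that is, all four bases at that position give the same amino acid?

Codon 1 GCA (Ala): third position 4-fold.
Codon 2 GUC (Val): third position 4-fold.
Codon 3 CAA (Gln): third position 2-fold.
Codon 4 UUG (Leu): third position 2-fold.
Codon 5 UAU (Tyr): third position 2-fold.
Codon 6 GGG (Gly): third position 4-fold.
Codon 7 CUU (Leu): third position 4-fold.
Codon 8 GGG (Gly): third position 4-fold.
Four-fold degenerate third positions: 5.

5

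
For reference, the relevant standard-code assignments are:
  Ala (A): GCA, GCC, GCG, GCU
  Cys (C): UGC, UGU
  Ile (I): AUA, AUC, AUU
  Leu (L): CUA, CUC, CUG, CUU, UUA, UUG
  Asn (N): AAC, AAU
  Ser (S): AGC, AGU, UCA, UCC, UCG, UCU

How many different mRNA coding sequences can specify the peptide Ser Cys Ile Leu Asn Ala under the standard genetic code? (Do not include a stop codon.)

Ser: 6 codons.
Cys: 2 codons.
Ile: 3 codons.
Leu: 6 codons.
Asn: 2 codons.
Ala: 4 codons.
6 × 2 × 3 × 6 × 2 × 4 = 1728.

1728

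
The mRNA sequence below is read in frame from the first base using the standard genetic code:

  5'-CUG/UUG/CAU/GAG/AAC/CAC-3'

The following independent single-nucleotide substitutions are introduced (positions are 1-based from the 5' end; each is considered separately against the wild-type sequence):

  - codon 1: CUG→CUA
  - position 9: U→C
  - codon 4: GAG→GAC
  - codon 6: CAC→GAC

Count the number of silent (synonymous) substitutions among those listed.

Codon 1: CUG (Leu) → CUA (Leu) — synonymous.
Codon 3: CAU (His) → CAC (His) — synonymous.
Codon 4: GAG (Glu) → GAC (Asp) — missense.
Codon 6: CAC (His) → GAC (Asp) — missense.
Synonymous: 2 of 4.

2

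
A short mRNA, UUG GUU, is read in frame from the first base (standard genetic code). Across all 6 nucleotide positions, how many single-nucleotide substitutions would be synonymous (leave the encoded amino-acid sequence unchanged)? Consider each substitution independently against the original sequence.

Codon 1 (UUG, Leu): 2 synonymous substitutions.
Codon 2 (GUU, Val): 3 synonymous substitutions.
Total: 2 + 3 = 5.

5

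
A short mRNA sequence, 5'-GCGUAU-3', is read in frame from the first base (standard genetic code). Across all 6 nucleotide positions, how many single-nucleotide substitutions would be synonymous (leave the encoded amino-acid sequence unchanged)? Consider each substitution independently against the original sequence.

4

Codon 1 (GCG, Ala): 3 synonymous substitutions.
Codon 2 (UAU, Tyr): 1 synonymous substitution.
Total: 3 + 1 = 4.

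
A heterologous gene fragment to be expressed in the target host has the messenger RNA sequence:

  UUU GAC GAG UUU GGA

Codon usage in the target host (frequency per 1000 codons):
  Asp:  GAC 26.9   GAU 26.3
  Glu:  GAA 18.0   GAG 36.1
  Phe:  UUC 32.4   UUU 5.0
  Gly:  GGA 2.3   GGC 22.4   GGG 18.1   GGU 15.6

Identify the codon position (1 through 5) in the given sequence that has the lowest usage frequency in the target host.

5

Codon 1 UUU (Phe): 5.0 per 1000.
Codon 2 GAC (Asp): 26.9 per 1000.
Codon 3 GAG (Glu): 36.1 per 1000.
Codon 4 UUU (Phe): 5.0 per 1000.
Codon 5 GGA (Gly): 2.3 per 1000.
Lowest frequency is 2.3 at codon 5.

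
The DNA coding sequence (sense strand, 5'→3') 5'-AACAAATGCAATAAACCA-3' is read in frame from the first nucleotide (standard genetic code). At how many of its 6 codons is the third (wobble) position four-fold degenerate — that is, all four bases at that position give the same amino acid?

Codon 1 AAC (Asn): third position 2-fold.
Codon 2 AAA (Lys): third position 2-fold.
Codon 3 TGC (Cys): third position 2-fold.
Codon 4 AAT (Asn): third position 2-fold.
Codon 5 AAA (Lys): third position 2-fold.
Codon 6 CCA (Pro): third position 4-fold.
Four-fold degenerate third positions: 1.

1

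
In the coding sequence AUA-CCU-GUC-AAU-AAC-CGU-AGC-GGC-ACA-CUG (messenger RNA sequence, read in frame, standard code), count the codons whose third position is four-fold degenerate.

6

Codon 1 AUA (Ile): third position 3-fold.
Codon 2 CCU (Pro): third position 4-fold.
Codon 3 GUC (Val): third position 4-fold.
Codon 4 AAU (Asn): third position 2-fold.
Codon 5 AAC (Asn): third position 2-fold.
Codon 6 CGU (Arg): third position 4-fold.
Codon 7 AGC (Ser): third position 2-fold.
Codon 8 GGC (Gly): third position 4-fold.
Codon 9 ACA (Thr): third position 4-fold.
Codon 10 CUG (Leu): third position 4-fold.
Four-fold degenerate third positions: 6.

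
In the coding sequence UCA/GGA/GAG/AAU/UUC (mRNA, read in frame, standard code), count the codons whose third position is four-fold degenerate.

2

Codon 1 UCA (Ser): third position 4-fold.
Codon 2 GGA (Gly): third position 4-fold.
Codon 3 GAG (Glu): third position 2-fold.
Codon 4 AAU (Asn): third position 2-fold.
Codon 5 UUC (Phe): third position 2-fold.
Four-fold degenerate third positions: 2.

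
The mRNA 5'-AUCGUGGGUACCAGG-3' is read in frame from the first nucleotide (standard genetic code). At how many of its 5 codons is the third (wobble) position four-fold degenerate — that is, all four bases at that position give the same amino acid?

3

Codon 1 AUC (Ile): third position 3-fold.
Codon 2 GUG (Val): third position 4-fold.
Codon 3 GGU (Gly): third position 4-fold.
Codon 4 ACC (Thr): third position 4-fold.
Codon 5 AGG (Arg): third position 2-fold.
Four-fold degenerate third positions: 3.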